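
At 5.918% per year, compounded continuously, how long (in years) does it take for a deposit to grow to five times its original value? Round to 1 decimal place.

27.2 years

e^(0.05918t) = 5, so 0.05918t = ln 5 ≈ 1.6094.
t ≈ 1.6094/0.05918 ≈ 27.1956.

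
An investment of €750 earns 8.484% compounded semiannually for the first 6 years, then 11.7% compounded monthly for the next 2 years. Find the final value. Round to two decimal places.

After 6 years at 8.484%: 750 × 1.646314573 ≈ 1,234.7359.
Then 2 years at 11.7%: 1,234.7359 × 1.262213103 ≈ 1,558.4999.

€1,558.50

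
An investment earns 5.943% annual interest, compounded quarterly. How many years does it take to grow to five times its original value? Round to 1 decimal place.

27.3 years

(1 + 0.0148575)^(4t) = 5.
4t = ln 5 / ln(1 + 0.0148575) ≈ 1.6094/0.0147482 ≈ 109.1277.
t ≈ 27.2819.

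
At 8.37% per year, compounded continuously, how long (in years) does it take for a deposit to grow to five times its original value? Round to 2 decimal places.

e^(0.0837t) = 5, so 0.0837t = ln 5 ≈ 1.6094.
t ≈ 1.6094/0.0837 ≈ 19.2286.

19.23 years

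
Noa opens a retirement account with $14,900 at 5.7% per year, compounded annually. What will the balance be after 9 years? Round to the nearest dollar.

$24,539

Growth factor = (1 + 0.057)^9 ≈ 1.6469290336.
A ≈ 14,900 × 1.6469290336 ≈ 24,539.2426.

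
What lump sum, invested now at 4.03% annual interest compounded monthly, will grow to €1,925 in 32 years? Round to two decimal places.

€531.25

Growth factor = (1 + 0.0403/12)^384 ≈ 3.623496279.
P = 1,925/3.623496279 ≈ 531.2549.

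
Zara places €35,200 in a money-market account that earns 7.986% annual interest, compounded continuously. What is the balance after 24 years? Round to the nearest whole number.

A = P·e^(rt) = 35,200·e^(0.07986·24) = 35,200·e^1.91664.
e^1.91664 ≈ 6.79807850869, so A ≈ 239,292.3635.

€239,292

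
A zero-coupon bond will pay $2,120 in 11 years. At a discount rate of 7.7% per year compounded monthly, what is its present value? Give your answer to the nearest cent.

Periodic rate = 7.7%/12 = 0.00641667; 132 periods.
P = 2,120/(1 + 0.077/12)^132 ≈ 2,120/2.3263351 ≈ 911.3047.

$911.30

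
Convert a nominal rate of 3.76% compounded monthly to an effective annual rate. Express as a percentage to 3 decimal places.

3.825%

EAR = (1 + 3.76%/12)^12 − 1 = (1 + 0.00313333)^12 − 1.
(1 + 0.00313333)^12 ≈ 1.038255, so EAR ≈ 3.82548%.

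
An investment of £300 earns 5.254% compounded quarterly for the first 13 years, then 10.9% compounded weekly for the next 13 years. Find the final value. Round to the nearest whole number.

After 13 years at 5.254%: 300 × 1.971063339 ≈ 591.3190.
Then 13 years at 10.9%: 591.3190 × 4.118615022 ≈ 2,435.4153.

£2,435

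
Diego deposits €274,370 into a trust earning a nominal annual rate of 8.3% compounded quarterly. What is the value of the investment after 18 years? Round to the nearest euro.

€1,203,740

Growth factor = (1 + 0.02075)^72 ≈ 4.387286329002.
A ≈ 274,370 × 4.387286329002 ≈ 1,203,739.7501.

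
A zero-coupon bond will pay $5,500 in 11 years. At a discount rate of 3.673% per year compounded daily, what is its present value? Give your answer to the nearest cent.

$3,672.01

Periodic rate = 3.673%/365 = 0.00010063; 4015 periods.
P = 5,500/(1 + 0.03673/365)^4015 ≈ 5,500/1.497818435 ≈ 3,672.0071.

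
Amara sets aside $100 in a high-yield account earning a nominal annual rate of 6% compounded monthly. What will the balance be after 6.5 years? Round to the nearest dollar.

Periodic rate = 6%/12 = 0.005; periods = 12·6.5 = 78.
A = 100·(1 + 0.005)^78 ≈ 100·1.47554622 ≈ 147.5546.

$148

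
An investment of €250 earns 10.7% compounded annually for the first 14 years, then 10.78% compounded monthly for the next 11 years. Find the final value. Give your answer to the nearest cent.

After 14 years at 10.7%: 250 × 4.150177698 ≈ 1,037.5444.
Then 11 years at 10.78%: 1,037.5444 × 3.256019596 ≈ 3,378.2650.

€3,378.26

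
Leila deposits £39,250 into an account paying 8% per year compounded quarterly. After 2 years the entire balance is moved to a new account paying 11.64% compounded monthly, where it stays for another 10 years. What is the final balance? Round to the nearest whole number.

Phase 1: 39,250·(1 + 0.02)^8 ≈ 45,987.6307.
Phase 2: 45,987.6307·(1 + 0.0097)^120 ≈ 146,461.6041.

£146,462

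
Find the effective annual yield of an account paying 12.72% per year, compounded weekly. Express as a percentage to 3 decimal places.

EAR = (1 + 12.72%/52)^52 − 1 = (1 + 0.00244615)^52 − 1.
(1 + 0.00244615)^52 ≈ 1.135468, so EAR ≈ 13.54677%.

13.547%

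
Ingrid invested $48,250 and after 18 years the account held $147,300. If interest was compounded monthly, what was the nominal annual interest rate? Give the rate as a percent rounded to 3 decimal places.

(1 + r/12)^216 = 147,300/48,250 = 3.05285.
1 + r/12 = 3.05285^(1/216) ≈ 1.00518, so r/12 ≈ 0.00518039.
r ≈ 12·0.00518039 = 6.21647%.

6.216%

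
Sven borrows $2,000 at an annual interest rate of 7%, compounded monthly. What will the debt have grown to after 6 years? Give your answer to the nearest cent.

$3,040.21

Growth factor = (1 + 0.07/12)^72 ≈ 1.520105504.
A ≈ 2,000 × 1.520105504 ≈ 3,040.2110.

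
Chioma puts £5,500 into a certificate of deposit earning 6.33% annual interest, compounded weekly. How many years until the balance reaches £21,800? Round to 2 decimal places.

(1 + 0.00121731)^(52t) = 21,800/5,500 = 3.9636.
52t·ln(1 + 0.00121731) = ln(3.9636); 52t = 1.3772/0.00121657 ≈ 1132.0063.
t ≈ 21.7694 years.

21.77 years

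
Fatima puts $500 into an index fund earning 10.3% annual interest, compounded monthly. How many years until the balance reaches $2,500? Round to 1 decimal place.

We need (1 + 0.00858333)^(12t) = 5, so 12t = ln 5 / ln 1.008583 ≈ 188.3109.
t ≈ 188.3109/12 = 15.6926 years.

15.7 years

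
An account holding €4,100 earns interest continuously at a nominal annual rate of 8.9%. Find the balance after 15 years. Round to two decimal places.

€15,579.98

A = P·e^(rt) = 4,100·e^(0.089·15) = 4,100·e^1.335.
e^1.335 ≈ 3.7999959464, so A ≈ 15,579.9834.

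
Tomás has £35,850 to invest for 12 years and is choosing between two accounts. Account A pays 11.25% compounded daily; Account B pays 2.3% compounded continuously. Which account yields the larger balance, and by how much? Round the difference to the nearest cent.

Account A, by £91,015.10

A: (1 + 0.1125/365)^4380 ≈ 3.85662324955, so 35,850 × 3.85662324955 ≈ 138,259.9435.
B: e^(0.023·12) = e^0.276 ≈ 1.317847864, so 35,850 × 1.317847864 ≈ 47,244.8459.
Difference ≈ 91,015.0976 in favor of A.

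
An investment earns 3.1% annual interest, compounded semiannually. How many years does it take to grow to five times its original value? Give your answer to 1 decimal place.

(1 + 0.0155)^(2t) = 5.
2t = ln 5 / ln(1 + 0.0155) ≈ 1.6094/0.0153811 ≈ 104.6374.
t ≈ 52.3187.

52.3 years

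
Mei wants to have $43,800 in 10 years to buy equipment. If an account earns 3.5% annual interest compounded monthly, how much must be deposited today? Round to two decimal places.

$30,881.07

Growth factor = (1 + 0.035/12)^120 ≈ 1.4183448223.
P = 43,800/1.4183448223 ≈ 30,881.0660.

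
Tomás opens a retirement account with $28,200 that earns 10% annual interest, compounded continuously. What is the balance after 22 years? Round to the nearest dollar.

$254,505

A = P·e^(rt) = 28,200·e^(0.1·22) = 28,200·e^2.2.
e^2.2 ≈ 9.02501349943, so A ≈ 254,505.3807.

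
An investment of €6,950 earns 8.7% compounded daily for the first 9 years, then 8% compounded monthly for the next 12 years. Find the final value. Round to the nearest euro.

€39,585

Phase 1: 6,950·(1 + 0.087/365)^3285 ≈ 15,205.3655.
Phase 2: 15,205.3655·(1 + 0.08/12)^144 ≈ 39,585.4850.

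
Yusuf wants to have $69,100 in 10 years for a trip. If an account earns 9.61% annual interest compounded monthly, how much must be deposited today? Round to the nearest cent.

Periodic rate = 9.61%/12 = 0.00800833; 120 periods.
P = 69,100/(1 + 0.0961/12)^120 ≈ 69,100/2.6043221164 ≈ 26,532.8162.

$26,532.82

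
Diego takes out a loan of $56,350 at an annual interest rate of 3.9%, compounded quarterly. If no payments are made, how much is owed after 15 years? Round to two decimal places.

$100,861.55

Growth factor = (1 + 0.00975)^60 ≈ 1.78991212717.
A ≈ 56,350 × 1.78991212717 ≈ 100,861.5484.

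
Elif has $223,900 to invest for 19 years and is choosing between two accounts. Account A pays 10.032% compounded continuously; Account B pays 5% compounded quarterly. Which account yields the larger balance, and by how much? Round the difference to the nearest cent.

Account A, by $930,559.75

A: e^(0.10032·19) = e^1.90608 ≈ 6.726668508042, so 223,900 × 6.726668508042 ≈ 1,506,101.0790.
B: (1 + 0.0125)^76 ≈ 2.57052850026, so 223,900 × 2.57052850026 ≈ 575,541.3312.
Difference ≈ 930,559.7477 in favor of A.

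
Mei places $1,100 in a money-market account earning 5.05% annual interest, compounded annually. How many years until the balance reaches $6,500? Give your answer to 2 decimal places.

36.06 years

(1 + 0.0505)^t = 6,500/1,100 = 5.9091.
t·ln(1 + 0.0505) = ln(5.9091); t = 1.7765/0.0492662 ≈ 36.0590.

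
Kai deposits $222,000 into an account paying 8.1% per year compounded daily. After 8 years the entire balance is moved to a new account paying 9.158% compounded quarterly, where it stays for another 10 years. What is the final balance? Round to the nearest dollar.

After 8 years at 8.1%: 222,000 × 1.911576146333 ≈ 424,369.9045.
Then 10 years at 9.158%: 424,369.9045 × 2.473103145248 ≈ 1,049,510.5455.

$1,049,511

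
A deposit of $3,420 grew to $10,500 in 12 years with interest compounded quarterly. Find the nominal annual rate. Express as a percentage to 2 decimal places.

9.46%

The 48-period growth factor is 10,500/3,420 = 3.07018.
r/4 = 3.07018^(1/48) − 1 ≈ 0.0236447, so r ≈ 4·0.0236447 = 9.45787%.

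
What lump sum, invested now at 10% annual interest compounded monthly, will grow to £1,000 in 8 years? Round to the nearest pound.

£451

Growth factor = (1 + 0.1/12)^96 ≈ 2.21817563.
P = 1,000/2.21817563 ≈ 450.8209.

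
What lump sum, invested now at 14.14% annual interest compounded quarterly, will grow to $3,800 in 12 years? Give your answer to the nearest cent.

Growth factor = (1 + 0.03535)^48 ≈ 5.298891367.
P = 3,800/5.298891367 ≈ 717.1311.

$717.13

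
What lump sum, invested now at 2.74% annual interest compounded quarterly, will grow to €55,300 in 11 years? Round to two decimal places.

Growth factor = (1 + 0.00685)^44 ≈ 1.3503615819.
P = 55,300/1.3503615819 ≈ 40,951.9944.

€40,951.99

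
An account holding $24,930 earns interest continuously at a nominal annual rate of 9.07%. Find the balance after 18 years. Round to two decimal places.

$127,570.85

A = P·e^(rt) = 24,930·e^(0.0907·18) = 24,930·e^1.6326.
e^1.6326 ≈ 5.11716205886, so A ≈ 127,570.8501.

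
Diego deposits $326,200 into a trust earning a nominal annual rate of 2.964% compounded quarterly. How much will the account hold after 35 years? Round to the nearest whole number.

Growth factor = (1 + 0.00741)^140 ≈ 2.81109845249.
A ≈ 326,200 × 2.81109845249 ≈ 916,980.3152.

$916,980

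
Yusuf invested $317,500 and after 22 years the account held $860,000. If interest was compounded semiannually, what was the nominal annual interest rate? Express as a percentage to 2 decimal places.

4.58%

The 44-period growth factor is 860,000/317,500 = 2.70866.
r/2 = 2.70866^(1/44) − 1 ≈ 0.0229051, so r ≈ 2·0.0229051 = 4.58102%.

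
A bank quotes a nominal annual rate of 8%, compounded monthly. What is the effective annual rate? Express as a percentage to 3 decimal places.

EAR = (1 + 8%/12)^12 − 1 = (1 + 0.00666667)^12 − 1.
(1 + 0.00666667)^12 ≈ 1.083, so EAR ≈ 8.29995%.

8.300%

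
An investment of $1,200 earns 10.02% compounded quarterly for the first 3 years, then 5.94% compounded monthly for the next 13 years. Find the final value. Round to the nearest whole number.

$3,489

After 3 years at 10.02%: 1,200 × 1.345676287 ≈ 1,614.8115.
Then 13 years at 5.94%: 1,614.8115 × 2.16040367 ≈ 3,488.6448.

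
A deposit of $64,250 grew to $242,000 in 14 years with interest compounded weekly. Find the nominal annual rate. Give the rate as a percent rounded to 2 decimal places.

9.48%

(1 + r/52)^728 = 242,000/64,250 = 3.76654.
1 + r/52 = 3.76654^(1/728) ≈ 1.001823, so r/52 ≈ 0.0018233.
r ≈ 52·0.0018233 = 9.48118%.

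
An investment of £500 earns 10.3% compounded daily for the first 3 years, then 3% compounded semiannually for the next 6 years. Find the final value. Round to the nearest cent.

After 3 years at 10.3%: 500 × 1.362003 ≈ 681.0015.
Then 6 years at 3%: 681.0015 × 1.19561817 ≈ 814.2178.

£814.22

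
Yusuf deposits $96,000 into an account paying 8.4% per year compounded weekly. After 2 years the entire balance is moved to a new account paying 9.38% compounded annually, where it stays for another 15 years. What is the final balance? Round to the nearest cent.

$435,755.25

Phase 1: 96,000·(1 + 0.084/52)^104 ≈ 113,546.5228.
Phase 2: 113,546.5228·(1 + 0.0938)^15 ≈ 435,755.2463.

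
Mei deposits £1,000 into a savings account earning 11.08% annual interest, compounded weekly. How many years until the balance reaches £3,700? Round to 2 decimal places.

11.82 years

We need (1 + 0.00213077)^(52t) = 3.7, so 52t = ln 3.7 / ln 1.002131 ≈ 614.6729.
t ≈ 614.6729/52 = 11.8206 years.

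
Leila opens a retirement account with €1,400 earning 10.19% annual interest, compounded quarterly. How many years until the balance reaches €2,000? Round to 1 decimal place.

(1 + 0.025475)^(4t) = 2,000/1,400 = 1.4286.
4t·ln(1 + 0.025475) = ln(1.4286); 4t = 0.35667/0.0251559 ≈ 14.1786.
t ≈ 3.5446 years.

3.5 years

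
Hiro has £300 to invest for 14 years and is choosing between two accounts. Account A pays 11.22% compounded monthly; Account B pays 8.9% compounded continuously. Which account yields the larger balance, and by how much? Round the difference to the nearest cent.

A: (1 + 0.00935)^168 ≈ 4.775515689, so 300 × 4.775515689 ≈ 1,432.6547.
B: e^(0.089·14) = e^1.246 ≈ 3.476409471, so 300 × 3.476409471 ≈ 1,042.9228.
Difference ≈ 389.7319 in favor of A.

Account A, by £389.73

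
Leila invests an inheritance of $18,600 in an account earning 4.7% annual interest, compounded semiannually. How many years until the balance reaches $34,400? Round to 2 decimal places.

13.24 years

We need (1 + 0.0235)^(2t) = 1.8495, so 2t = ln 1.8495 / ln 1.0235 ≈ 26.4720.
t ≈ 26.4720/2 = 13.2360 years.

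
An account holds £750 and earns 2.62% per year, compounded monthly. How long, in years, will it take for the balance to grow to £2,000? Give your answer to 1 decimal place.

37.5 years

We need (1 + 0.00218333)^(12t) = 2.6667, so 12t = ln 2.6667 / ln 1.002183 ≈ 449.7250.
t ≈ 449.7250/12 = 37.4771 years.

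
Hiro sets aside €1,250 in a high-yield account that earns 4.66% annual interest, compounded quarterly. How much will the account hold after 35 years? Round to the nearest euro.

€6,326

Periodic rate = 4.66%/4 = 0.01165; periods = 4·35 = 140.
A = 1,250·(1 + 0.01165)^140 ≈ 1,250·5.061042927 ≈ 6,326.3037.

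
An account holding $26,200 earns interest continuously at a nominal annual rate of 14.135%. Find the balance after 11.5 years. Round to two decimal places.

A = P·e^(rt) = 26,200·e^(0.14135·11.5) = 26,200·e^1.625525.
e^1.625525 ≈ 5.08108590717, so A ≈ 133,124.4508.

$133,124.45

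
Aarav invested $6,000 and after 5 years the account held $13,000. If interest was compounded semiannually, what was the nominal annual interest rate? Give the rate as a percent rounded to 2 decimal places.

(1 + r/2)^10 = 13,000/6,000 = 2.16667.
1 + r/2 = 2.16667^(1/10) ≈ 1.080387, so r/2 ≈ 0.0803867.
r ≈ 2·0.0803867 = 16.07733%.

16.08%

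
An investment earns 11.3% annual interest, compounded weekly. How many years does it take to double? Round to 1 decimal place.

6.1 years

(1 + 0.00217308)^(52t) = 2.
52t = ln 2 / ln(1 + 0.00217308) ≈ 0.69315/0.00217072 ≈ 319.3168.
t ≈ 6.1407.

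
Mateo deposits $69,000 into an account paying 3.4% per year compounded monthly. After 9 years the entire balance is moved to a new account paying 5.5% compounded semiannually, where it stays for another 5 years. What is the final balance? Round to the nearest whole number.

After 9 years at 3.4%: 69,000 × 1.35739485792 ≈ 93,660.2452.
Then 5 years at 5.5%: 93,660.2452 × 1.31165103259 ≈ 122,849.5573.

$122,850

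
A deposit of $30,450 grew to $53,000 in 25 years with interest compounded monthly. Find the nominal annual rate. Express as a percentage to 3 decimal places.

2.219%

The 300-period growth factor is 53,000/30,450 = 1.74056.
r/12 = 1.74056^(1/300) − 1 ≈ 0.00184906, so r ≈ 12·0.00184906 = 2.21887%.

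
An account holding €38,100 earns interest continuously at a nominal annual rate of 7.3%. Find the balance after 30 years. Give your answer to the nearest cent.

A = P·e^(rt) = 38,100·e^(0.073·30) = 38,100·e^2.19.
e^2.19 ≈ 8.9352131147, so A ≈ 340,431.6197.

€340,431.62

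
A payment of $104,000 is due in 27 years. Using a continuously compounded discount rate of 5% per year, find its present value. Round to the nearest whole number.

$26,961

P = A·e^(−rt) = 104,000·e^(−1.35).
e^(−1.35) ≈ 0.259240260646, so P ≈ 26,960.9871.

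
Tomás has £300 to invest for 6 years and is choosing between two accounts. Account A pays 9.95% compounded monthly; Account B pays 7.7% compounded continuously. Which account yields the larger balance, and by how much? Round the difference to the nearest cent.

Account A, by £67.48

Account A growth factor: (1 + 0.0995/12)^72 ≈ 1.81219449; balance ≈ 543.6583.
Account B growth factor: e^(0.077·6) = e^0.462 ≈ 1.5872453; balance ≈ 476.1736.
Account A is larger by 67.4848.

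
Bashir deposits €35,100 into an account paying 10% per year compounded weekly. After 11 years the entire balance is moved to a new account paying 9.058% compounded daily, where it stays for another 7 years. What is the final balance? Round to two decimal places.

€198,566.91

After 11 years at 10%: 35,100 × 3.00099428399 ≈ 105,334.8994.
Then 7 years at 9.058%: 105,334.8994 × 1.88510088141 ≈ 198,566.9116.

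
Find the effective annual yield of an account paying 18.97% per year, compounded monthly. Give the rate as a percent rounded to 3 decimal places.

20.709%

One year is 12 periods at 0.0158083 each: (1 + 0.0158083)^12 ≈ 1.207094.
EAR = 1.207094 − 1 ≈ 20.70945%.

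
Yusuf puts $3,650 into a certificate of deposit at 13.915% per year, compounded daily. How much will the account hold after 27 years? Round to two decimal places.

$156,188.12

Periodic rate = 13.915%/365 = 0.000381233; periods = 365·27 = 9855.
A = 3,650·(1 + 0.13915/365)^9855 ≈ 3,650·42.7912664335 ≈ 156,188.1225.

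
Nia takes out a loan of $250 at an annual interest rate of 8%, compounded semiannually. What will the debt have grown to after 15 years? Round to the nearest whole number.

Growth factor = (1 + 0.04)^30 ≈ 3.24339751.
A ≈ 250 × 3.24339751 ≈ 810.8494.

$811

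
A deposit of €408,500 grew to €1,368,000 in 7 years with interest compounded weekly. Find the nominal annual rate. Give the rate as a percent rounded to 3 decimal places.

(1 + r/52)^364 = 1,368,000/408,500 = 3.34884.
1 + r/52 = 3.34884^(1/364) ≈ 1.003326, so r/52 ≈ 0.00332588.
r ≈ 52·0.00332588 = 17.29460%.

17.295%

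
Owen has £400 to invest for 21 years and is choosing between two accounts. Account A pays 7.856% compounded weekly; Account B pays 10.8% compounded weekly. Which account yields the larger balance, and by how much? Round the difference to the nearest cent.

Account A growth factor: (1 + 0.07856/52)^1092 ≈ 5.199253463; balance ≈ 2,079.7014.
Account B growth factor: (1 + 0.108/52)^1092 ≈ 9.637367836; balance ≈ 3,854.9471.
Account B is larger by 1,775.2457.

Account B, by £1,775.25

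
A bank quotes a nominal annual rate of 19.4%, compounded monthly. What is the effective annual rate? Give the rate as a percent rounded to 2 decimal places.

21.22%

EAR = (1 + 19.4%/12)^12 − 1 = (1 + 0.0161667)^12 − 1.
(1 + 0.0161667)^12 ≈ 1.212214, so EAR ≈ 21.22141%.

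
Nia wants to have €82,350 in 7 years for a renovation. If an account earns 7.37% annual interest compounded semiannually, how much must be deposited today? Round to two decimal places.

€49,618.15

Periodic rate = 7.37%/2 = 0.03685; 14 periods.
P = 82,350/(1 + 0.03685)^14 ≈ 82,350/1.6596749844 ≈ 49,618.1486.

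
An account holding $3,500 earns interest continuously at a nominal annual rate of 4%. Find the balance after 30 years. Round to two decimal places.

$11,620.41

A = P·e^(rt) = 3,500·e^(0.04·30) = 3,500·e^1.2.
e^1.2 ≈ 3.3201169227, so A ≈ 11,620.4092.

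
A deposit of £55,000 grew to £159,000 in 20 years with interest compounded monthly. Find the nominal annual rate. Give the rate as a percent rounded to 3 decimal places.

5.320%

(1 + r/12)^240 = 159,000/55,000 = 2.89091.
1 + r/12 = 2.89091^(1/240) ≈ 1.004433, so r/12 ≈ 0.00443301.
r ≈ 12·0.00443301 = 5.31961%.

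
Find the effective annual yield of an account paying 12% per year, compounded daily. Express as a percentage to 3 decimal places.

12.747%

EAR = (1 + 12%/365)^365 − 1 = (1 + 0.000328767)^365 − 1.
(1 + 0.000328767)^365 ≈ 1.127475, so EAR ≈ 12.74746%.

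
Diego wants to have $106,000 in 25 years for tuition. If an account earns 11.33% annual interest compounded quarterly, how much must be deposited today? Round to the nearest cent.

$6,490.32

Growth factor = (1 + 0.028325)^100 ≈ 16.3320019502.
P = 106,000/16.3320019502 ≈ 6,490.3250.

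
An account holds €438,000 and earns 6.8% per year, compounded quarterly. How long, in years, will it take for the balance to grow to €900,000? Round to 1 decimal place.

(1 + 0.017)^(4t) = 900,000/438,000 = 2.0548.
4t·ln(1 + 0.017) = ln(2.0548); 4t = 0.72018/0.0168571 ≈ 42.7224.
t ≈ 10.6806 years.

10.7 years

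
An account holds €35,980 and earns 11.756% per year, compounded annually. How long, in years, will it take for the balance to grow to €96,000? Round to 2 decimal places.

(1 + 0.11756)^t = 96,000/35,980 = 2.6681.
t·ln(1 + 0.11756) = ln(2.6681); t = 0.98138/0.111148 ≈ 8.8296.

8.83 years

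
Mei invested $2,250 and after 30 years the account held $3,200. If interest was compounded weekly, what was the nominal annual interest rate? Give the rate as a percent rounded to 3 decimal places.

1.174%

The 1560-period growth factor is 3,200/2,250 = 1.42222.
r/52 = 1.42222^(1/1560) − 1 ≈ 0.000225808, so r ≈ 52·0.000225808 = 1.17420%.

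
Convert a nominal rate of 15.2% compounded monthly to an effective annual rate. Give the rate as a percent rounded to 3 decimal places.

16.305%

EAR = (1 + 15.2%/12)^12 − 1 = (1 + 0.0126667)^12 − 1.
(1 + 0.0126667)^12 ≈ 1.163049, so EAR ≈ 16.30494%.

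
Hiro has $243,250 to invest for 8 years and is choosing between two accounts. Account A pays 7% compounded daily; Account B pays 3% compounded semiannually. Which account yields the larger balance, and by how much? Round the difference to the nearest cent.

A: (1 + 0.07/365)^2920 ≈ 1.75057850612, so 243,250 × 1.75057850612 ≈ 425,828.2216.
B: (1 + 0.015)^16 ≈ 1.26898554765, so 243,250 × 1.26898554765 ≈ 308,680.7345.
Difference ≈ 117,147.4871 in favor of A.

Account A, by $117,147.49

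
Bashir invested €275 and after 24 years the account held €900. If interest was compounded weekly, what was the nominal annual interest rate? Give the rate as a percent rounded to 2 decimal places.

4.94%

(1 + r/52)^1248 = 900/275 = 3.27273.
1 + r/52 = 3.27273^(1/1248) ≈ 1.00095, so r/52 ≈ 0.00095047.
r ≈ 52·0.00095047 = 4.94245%.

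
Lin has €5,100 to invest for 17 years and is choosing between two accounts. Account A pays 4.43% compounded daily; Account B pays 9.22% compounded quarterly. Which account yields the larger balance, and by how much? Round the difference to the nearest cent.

Account B, by €13,189.37

Account A growth factor: (1 + 0.0443/365)^6205 ≈ 2.1234758583; balance ≈ 10,829.7269.
Account B growth factor: (1 + 0.02305)^68 ≈ 4.709626431; balance ≈ 24,019.0948.
Account B is larger by 13,189.3679.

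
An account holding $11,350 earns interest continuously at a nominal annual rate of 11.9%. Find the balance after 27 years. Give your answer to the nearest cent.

$282,087.62

A = P·e^(rt) = 11,350·e^(0.119·27) = 11,350·e^3.213.
e^3.213 ≈ 24.8535351007, so A ≈ 282,087.6234.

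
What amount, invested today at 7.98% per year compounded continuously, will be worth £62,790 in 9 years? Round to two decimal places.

£30,618.24

P = A·e^(−rt) = 62,790·e^(−0.7182).
e^(−0.7182) ≈ 0.48762919903, so P ≈ 30,618.2374.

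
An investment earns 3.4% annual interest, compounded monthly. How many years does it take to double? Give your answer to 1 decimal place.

20.4 years

(1 + 0.00283333)^(12t) = 2.
12t = ln 2 / ln(1 + 0.00283333) ≈ 0.69315/0.00282933 ≈ 244.9866.
t ≈ 20.4155.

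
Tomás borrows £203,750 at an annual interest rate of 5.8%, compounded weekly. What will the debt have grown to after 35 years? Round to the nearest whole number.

£1,549,616

Periodic rate = 5.8%/52 = 0.00111538; periods = 52·35 = 1820.
A = 203,750·(1 + 0.058/52)^1820 ≈ 203,750·7.605477609225 ≈ 1,549,616.0629.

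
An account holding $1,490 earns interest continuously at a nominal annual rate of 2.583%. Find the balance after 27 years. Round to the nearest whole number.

A = P·e^(rt) = 1,490·e^(0.02583·27) = 1,490·e^0.69741.
e^0.69741 ≈ 2.008543836, so A ≈ 2,992.7303.

$2,993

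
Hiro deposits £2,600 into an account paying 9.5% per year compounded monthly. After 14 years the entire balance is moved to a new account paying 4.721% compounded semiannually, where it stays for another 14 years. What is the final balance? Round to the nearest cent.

Phase 1: 2,600·(1 + 0.095/12)^168 ≈ 9,779.3643.
Phase 2: 9,779.3643·(1 + 0.023605)^28 ≈ 18,793.9379.

£18,793.94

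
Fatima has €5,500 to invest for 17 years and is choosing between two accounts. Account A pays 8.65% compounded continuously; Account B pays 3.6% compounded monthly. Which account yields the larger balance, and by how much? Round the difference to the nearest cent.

A: e^(0.0865·17) = e^1.4705 ≈ 4.3514103024, so 5,500 × 4.3514103024 ≈ 23,932.7567.
B: (1 + 0.003)^204 ≈ 1.8424271984, so 5,500 × 1.8424271984 ≈ 10,133.3496.
Difference ≈ 13,799.4071 in favor of A.

Account A, by €13,799.41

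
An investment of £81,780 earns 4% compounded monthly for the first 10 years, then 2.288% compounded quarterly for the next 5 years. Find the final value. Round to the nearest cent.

After 10 years at 4%: 81,780 × 1.49083268242 ≈ 121,920.2968.
Then 5 years at 2.288%: 121,920.2968 × 1.12083512899 ≈ 136,652.5516.

£136,652.55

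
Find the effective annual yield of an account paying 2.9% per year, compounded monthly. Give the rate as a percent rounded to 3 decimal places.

EAR = (1 + 2.9%/12)^12 − 1 = (1 + 0.00241667)^12 − 1.
(1 + 0.00241667)^12 ≈ 1.029389, so EAR ≈ 2.93886%.

2.939%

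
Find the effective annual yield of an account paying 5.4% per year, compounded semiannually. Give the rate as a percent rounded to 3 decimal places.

5.473%

EAR = (1 + 5.4%/2)^2 − 1 = (1 + 0.027)^2 − 1.
(1 + 0.027)^2 ≈ 1.054729, so EAR ≈ 5.47290%.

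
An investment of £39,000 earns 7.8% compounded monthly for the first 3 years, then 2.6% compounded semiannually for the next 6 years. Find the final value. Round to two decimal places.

After 3 years at 7.8%: 39,000 × 1.2626879969 ≈ 49,244.8319.
Then 6 years at 2.6%: 49,244.8319 × 1.1676517763 ≈ 57,500.8154.

£57,500.82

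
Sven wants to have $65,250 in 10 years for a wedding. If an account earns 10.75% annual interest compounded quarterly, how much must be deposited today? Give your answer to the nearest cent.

Periodic rate = 10.75%/4 = 0.026875; 40 periods.
P = 65,250/(1 + 0.026875)^40 ≈ 65,250/2.8887052529 ≈ 22,587.9743.

$22,587.97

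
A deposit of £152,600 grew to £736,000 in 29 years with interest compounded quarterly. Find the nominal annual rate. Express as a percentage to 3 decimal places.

The 116-period growth factor is 736,000/152,600 = 4.82307.
r/4 = 4.82307^(1/116) − 1 ≈ 0.0136563, so r ≈ 4·0.0136563 = 5.46251%.

5.463%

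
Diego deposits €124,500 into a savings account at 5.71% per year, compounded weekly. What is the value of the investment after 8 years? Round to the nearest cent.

€196,537.86

Periodic rate = 5.71%/52 = 0.00109808; periods = 52·8 = 416.
A = 124,500·(1 + 0.0571/52)^416 ≈ 124,500·1.57861737162 ≈ 196,537.8628.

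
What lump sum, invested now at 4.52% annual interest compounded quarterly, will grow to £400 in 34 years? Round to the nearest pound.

£87

Growth factor = (1 + 0.0113)^136 ≈ 4.60978834.
P = 400/4.60978834 ≈ 86.7719.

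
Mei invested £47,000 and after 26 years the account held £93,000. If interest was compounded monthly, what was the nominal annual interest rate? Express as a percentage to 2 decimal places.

2.63%

The 312-period growth factor is 93,000/47,000 = 1.97872.
r/12 = 1.97872^(1/312) − 1 ≈ 0.00218974, so r ≈ 12·0.00218974 = 2.62769%.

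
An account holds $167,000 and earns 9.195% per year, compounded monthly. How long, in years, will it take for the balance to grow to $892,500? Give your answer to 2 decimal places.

18.30 years

(1 + 0.0076625)^(12t) = 892,500/167,000 = 5.3443.
12t·ln(1 + 0.0076625) = ln(5.3443); 12t = 1.676/0.00763329 ≈ 219.5688.
t ≈ 18.2974 years.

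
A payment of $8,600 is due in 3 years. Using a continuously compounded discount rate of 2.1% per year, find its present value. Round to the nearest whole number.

P = A·e^(−rt) = 8,600·e^(−0.063).
e^(−0.063) ≈ 0.9389434737, so P ≈ 8,074.9139.

$8,075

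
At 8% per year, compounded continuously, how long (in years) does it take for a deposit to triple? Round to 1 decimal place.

13.7 years

e^(0.08t) = 3, so 0.08t = ln 3 ≈ 1.0986.
t ≈ 1.0986/0.08 ≈ 13.7327.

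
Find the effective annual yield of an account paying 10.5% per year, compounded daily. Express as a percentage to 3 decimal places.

One year is 365 periods at 0.000287671 each: (1 + 0.000287671)^365 ≈ 1.110694.
EAR = 1.110694 − 1 ≈ 11.06938%.

11.069%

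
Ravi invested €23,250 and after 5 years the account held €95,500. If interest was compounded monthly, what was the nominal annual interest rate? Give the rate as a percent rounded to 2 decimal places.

28.59%

The 60-period growth factor is 95,500/23,250 = 4.10753.
r/12 = 4.10753^(1/60) − 1 ≈ 0.0238264, so r ≈ 12·0.0238264 = 28.59173%.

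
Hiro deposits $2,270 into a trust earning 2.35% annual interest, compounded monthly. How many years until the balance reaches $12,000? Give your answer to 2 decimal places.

70.93 years

We need (1 + 0.00195833)^(12t) = 5.2863, so 12t = ln 5.2863 / ln 1.001958 ≈ 851.1098.
t ≈ 851.1098/12 = 70.9258 years.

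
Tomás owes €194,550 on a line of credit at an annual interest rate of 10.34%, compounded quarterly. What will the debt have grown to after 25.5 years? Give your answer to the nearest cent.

Periodic rate = 10.34%/4 = 0.02585; periods = 4·25.5 = 102.
A = 194,550·(1 + 0.02585)^102 ≈ 194,550·13.50684774846 ≈ 2,627,757.2295.

€2,627,757.23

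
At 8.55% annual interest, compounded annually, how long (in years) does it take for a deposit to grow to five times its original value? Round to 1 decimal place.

(1 + 0.0855)^t = 5.
t = ln 5 / ln(1 + 0.0855) ≈ 1.6094/0.0820407 ≈ 19.6176.

19.6 years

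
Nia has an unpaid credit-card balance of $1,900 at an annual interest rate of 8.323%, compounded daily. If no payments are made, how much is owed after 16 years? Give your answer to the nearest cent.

$7,194.97

Growth factor = (1 + 0.08323/365)^5840 ≈ 3.78682597.
A ≈ 1,900 × 3.78682597 ≈ 7,194.9693.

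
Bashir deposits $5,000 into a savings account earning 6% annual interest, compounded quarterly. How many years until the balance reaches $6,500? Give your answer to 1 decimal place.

4.4 years

(1 + 0.015)^(4t) = 6,500/5,000 = 1.3.
4t·ln(1 + 0.015) = ln(1.3); 4t = 0.26236/0.0148886 ≈ 17.6218.
t ≈ 4.4055 years.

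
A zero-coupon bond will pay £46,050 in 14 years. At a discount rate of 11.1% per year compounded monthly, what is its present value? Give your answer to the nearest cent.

Periodic rate = 11.1%/12 = 0.00925; 168 periods.
P = 46,050/(1 + 0.00925)^168 ≈ 46,050/4.6966841802 ≈ 9,804.7896.

£9,804.79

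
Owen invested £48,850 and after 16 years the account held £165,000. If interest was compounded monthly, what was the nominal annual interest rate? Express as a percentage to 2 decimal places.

(1 + r/12)^192 = 165,000/48,850 = 3.37769.
1 + r/12 = 3.37769^(1/192) ≈ 1.00636, so r/12 ≈ 0.00635967.
r ≈ 12·0.00635967 = 7.63161%.

7.63%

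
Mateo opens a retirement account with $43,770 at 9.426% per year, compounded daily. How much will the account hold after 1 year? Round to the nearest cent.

$48,095.88

Growth factor = (1 + 0.09426/365)^365 ≈ 1.0988320367.
A ≈ 43,770 × 1.0988320367 ≈ 48,095.8782.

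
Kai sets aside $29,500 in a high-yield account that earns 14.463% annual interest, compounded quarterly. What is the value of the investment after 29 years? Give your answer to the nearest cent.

$1,816,401.71

Growth factor = (1 + 0.0361575)^116 ≈ 61.57293948139.
A ≈ 29,500 × 61.57293948139 ≈ 1,816,401.7147.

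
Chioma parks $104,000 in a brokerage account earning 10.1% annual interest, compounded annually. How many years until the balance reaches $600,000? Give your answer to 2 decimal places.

18.21 years

We need (1 + 0.101)^t = 5.7692, so t = ln 5.7692 / ln 1.101 ≈ 18.2141.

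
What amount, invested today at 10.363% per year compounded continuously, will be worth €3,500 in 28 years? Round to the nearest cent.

€192.27

P = A·e^(−rt) = 3,500·e^(−2.90164).
e^(−2.90164) ≈ 0.05493305593, so P ≈ 192.2657.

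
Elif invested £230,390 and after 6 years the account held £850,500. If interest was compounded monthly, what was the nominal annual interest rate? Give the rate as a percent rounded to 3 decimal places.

The 72-period growth factor is 850,500/230,390 = 3.69157.
r/12 = 3.69157^(1/72) − 1 ≈ 0.0183051, so r ≈ 12·0.0183051 = 21.96614%.

21.966%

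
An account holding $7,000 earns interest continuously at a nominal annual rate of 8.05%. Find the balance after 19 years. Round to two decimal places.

$32,311.08

A = P·e^(rt) = 7,000·e^(0.0805·19) = 7,000·e^1.5295.
e^1.5295 ≈ 4.6158683111, so A ≈ 32,311.0782.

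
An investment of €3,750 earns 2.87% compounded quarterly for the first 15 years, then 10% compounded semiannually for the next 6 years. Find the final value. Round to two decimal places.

Phase 1: 3,750·(1 + 0.007175)^60 ≈ 5,758.7404.
Phase 2: 5,758.7404·(1 + 0.05)^12 ≈ 10,341.8704.

€10,341.87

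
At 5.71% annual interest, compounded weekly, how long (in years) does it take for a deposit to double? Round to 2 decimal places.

12.15 years

(1 + 0.00109808)^(52t) = 2.
52t = ln 2 / ln(1 + 0.00109808) ≈ 0.69315/0.00109747 ≈ 631.5839.
t ≈ 12.1458.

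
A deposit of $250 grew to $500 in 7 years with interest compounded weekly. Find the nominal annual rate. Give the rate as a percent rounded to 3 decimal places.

9.912%

The 364-period growth factor is 500/250 = 2.
r/52 = 2^(1/364) − 1 ≈ 0.00190606, so r ≈ 52·0.00190606 = 9.91154%.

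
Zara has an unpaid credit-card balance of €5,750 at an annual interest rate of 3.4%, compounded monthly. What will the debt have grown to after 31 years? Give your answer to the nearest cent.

€16,472.78

Growth factor = (1 + 0.034/12)^372 ≈ 2.8648318226.
A ≈ 5,750 × 2.8648318226 ≈ 16,472.7830.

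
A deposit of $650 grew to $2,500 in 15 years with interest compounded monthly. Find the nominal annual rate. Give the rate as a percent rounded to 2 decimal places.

(1 + r/12)^180 = 2,500/650 = 3.84615.
1 + r/12 = 3.84615^(1/180) ≈ 1.007512, so r/12 ≈ 0.00751182.
r ≈ 12·0.00751182 = 9.01418%.

9.01%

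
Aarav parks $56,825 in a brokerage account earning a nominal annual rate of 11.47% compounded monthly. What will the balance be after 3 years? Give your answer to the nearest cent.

Growth factor = (1 + 0.1147/12)^36 ≈ 1.4084163165.
A ≈ 56,825 × 1.4084163165 ≈ 80,033.2572.

$80,033.26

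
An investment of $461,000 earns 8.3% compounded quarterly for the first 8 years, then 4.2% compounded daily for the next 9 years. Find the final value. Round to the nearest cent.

Phase 1: 461,000·(1 + 0.02075)^32 ≈ 889,449.6334.
Phase 2: 889,449.6334·(1 + 0.042/365)^3285 ≈ 1,298,001.6075.

$1,298,001.61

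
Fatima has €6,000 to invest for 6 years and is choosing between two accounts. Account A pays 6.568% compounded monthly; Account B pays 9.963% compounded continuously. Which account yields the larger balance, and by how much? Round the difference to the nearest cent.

Account B, by €2,019.91

Account A growth factor: (1 + 0.06568/12)^72 ≈ 1.481426468; balance ≈ 8,888.5588.
Account B growth factor: e^(0.09963·6) = e^0.59778 ≈ 1.8180781834; balance ≈ 10,908.4691.
Account B is larger by 2,019.9103.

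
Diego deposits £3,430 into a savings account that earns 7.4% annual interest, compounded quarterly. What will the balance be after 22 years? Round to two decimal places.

£17,213.34

Periodic rate = 7.4%/4 = 0.0185; periods = 4·22 = 88.
A = 3,430·(1 + 0.0185)^88 ≈ 3,430·5.0184653925 ≈ 17,213.3363.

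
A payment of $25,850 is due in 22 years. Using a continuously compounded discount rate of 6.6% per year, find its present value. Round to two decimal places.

$6,051.53

P = A·e^(−rt) = 25,850·e^(−1.452).
e^(−1.452) ≈ 0.23410161635, so P ≈ 6,051.5268.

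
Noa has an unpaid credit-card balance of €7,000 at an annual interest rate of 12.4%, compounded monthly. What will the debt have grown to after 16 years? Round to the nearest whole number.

€50,387

Periodic rate = 12.4%/12 = 0.0103333; periods = 12·16 = 192.
A = 7,000·(1 + 0.124/12)^192 ≈ 7,000·7.198116584 ≈ 50,386.8161.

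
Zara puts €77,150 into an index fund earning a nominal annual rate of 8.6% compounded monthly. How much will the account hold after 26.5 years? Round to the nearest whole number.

€747,418

Growth factor = (1 + 0.086/12)^318 ≈ 9.68784873162.
A ≈ 77,150 × 9.68784873162 ≈ 747,417.5296.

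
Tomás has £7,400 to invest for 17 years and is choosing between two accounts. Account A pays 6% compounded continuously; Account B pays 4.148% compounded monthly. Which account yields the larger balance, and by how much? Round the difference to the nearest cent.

A: e^(0.06·17) = e^1.02 ≈ 2.773194764, so 7,400 × 2.773194764 ≈ 20,521.6413.
B: (1 + 0.04148/12)^204 ≈ 2.0217107314, so 7,400 × 2.0217107314 ≈ 14,960.6594.
Difference ≈ 5,560.9818 in favor of A.

Account A, by £5,560.98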